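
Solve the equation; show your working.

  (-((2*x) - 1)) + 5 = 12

Step 1. [(-((2*x) - 1)) + 5 = 12] the outer +5 inverts by subtracting 5. So sub: -((2*x) - 1) = 7.
Step 2. [-((2*x) - 1) = 7] leading − — multiply by −1 ⇒ neg: (2*x) - 1 = -7.
Step 3. [(2*x) - 1 = -7] the outer -1 inverts by adding 1, so sub: 2*x = -6.
Step 4. [2*x = -6] LHS = 2·(…); ÷2 both sides, so div: x = -3.

Answer: x ∈ {-3}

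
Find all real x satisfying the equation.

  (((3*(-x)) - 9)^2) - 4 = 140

Step 1. [(((3*(-x)) - 9)^2) - 4 = 140] -4 is outermost — add 4 both sides, so sub: ((3*(-x)) - 9)^2 = 144.
Step 2. [((3*(-x)) - 9)^2 = 144] √ both sides: 144 ≥ 0 gives two branches, so sqrt: (3*(-x)) - 9 = 12 or -12.
Step 3. [(3*(-x)) - 9 = 12 or -12] add 9: x sits inside (… - 9), so sub: 3*(-x) = 21 or -3.
Step 4. [3*(-x) = 21 or -3] leading coefficient 3: divide by 3. So div: -x = 7 or -1.
Step 5. [-x = 7 or -1] LHS negated; negate both sides ⇒ neg: x = -7 or 1.

Answer: x ∈ {-7, 1}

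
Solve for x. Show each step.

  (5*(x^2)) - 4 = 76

Step 1. [(5*(x^2)) - 4 = 76] -4 is outermost — add 4 both sides, so sub: 5*(x^2) = 80.
Step 2. [5*(x^2) = 80] leading coefficient 5: divide by 5, so div: x^2 = 16.
Step 3. [x^2 = 16] √ both sides: 16 ≥ 0 gives two branches, so sqrt: x = 4 or -4.

Answer: x ∈ {-4, 4}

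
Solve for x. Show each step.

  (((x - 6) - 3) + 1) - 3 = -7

Step 1. [(((x - 6) - 3) + 1) - 3 = -7] peel the -3: add 3 from each side ⇒ sub: ((x - 6) - 3) + 1 = -4.
Step 2. [((x - 6) - 3) + 1 = -4] peel the +1: subtract 1 from each side. So sub: (x - 6) - 3 = -5.
Step 3. [(x - 6) - 3 = -5] peel the -3: add 3 from each side ⇒ sub: x - 6 = -2.
Step 4. [x - 6 = -2] the outer -6 inverts by adding 6 ⇒ sub: x = 4.

Answer: x ∈ {4}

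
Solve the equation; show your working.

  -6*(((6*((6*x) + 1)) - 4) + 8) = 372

Step 1. [-6*(((6*((6*x) + 1)) - 4) + 8) = 372] -6 out front; divide by -6. So div: ((6*((6*x) + 1)) - 4) + 8 = -62.
Step 2. [((6*((6*x) + 1)) - 4) + 8 = -62] peel the +8: subtract 8 from each side ⇒ sub: (6*((6*x) + 1)) - 4 = -70.
Step 3. [(6*((6*x) + 1)) - 4 = -70] add 4: x sits inside (… - 4). So sub: 6*((6*x) + 1) = -66.
Step 4. [6*((6*x) + 1) = -66] LHS = 6·(…); ÷6 both sides, so div: (6*x) + 1 = -11.
Step 5. [(6*x) + 1 = -11] the outer +1 inverts by subtracting 1 ⇒ sub: 6*x = -12.
Step 6. [6*x = -12] 6·(inner) — divide through by 6 ⇒ div: x = -2.

Answer: x ∈ {-2}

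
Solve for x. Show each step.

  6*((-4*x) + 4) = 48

Step 1. [6*((-4*x) + 4) = 48] leading coefficient 6: divide by 6, so div: (-4*x) + 4 = 8.
Step 2. [(-4*x) + 4 = 8] common factor -4 (LHS and 8) — divide through ⇒ factor: x - 1 = -2.
Step 3. [x - 1 = -2] peel the -1: add 1 from each side. So sub: x = -1.

Answer: x ∈ {-1}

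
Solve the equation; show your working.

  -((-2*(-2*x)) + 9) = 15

Step 1. [-((-2*(-2*x)) + 9) = 15] LHS negated; negate both sides. So neg: (-2*(-2*x)) + 9 = -15.
Step 2. [(-2*(-2*x)) + 9 = -15] peel the +9: subtract 9 from each side ⇒ sub: -2*(-2*x) = -24.
Step 3. [-2*(-2*x) = -24] leading coefficient -2: divide by -2 ⇒ div: -2*x = 12.
Step 4. [-2*x = 12] -2·(inner) — divide through by -2 ⇒ div: x = -6.

Answer: x ∈ {-6}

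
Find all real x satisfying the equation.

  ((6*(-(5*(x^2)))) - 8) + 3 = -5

Step 1. [((6*(-(5*(x^2)))) - 8) + 3 = -5] subtract 3: x sits inside (… + 3). So sub: (6*(-(5*(x^2)))) - 8 = -8.
Step 2. [(6*(-(5*(x^2)))) - 8 = -8] add 8: x sits inside (… - 8) ⇒ sub: 6*(-(5*(x^2))) = 0.
Step 3. [6*(-(5*(x^2))) = 0] 6·(inner) — divide through by 6, so div: -(5*(x^2)) = 0.
Step 4. [-(5*(x^2)) = 0] flip signs both sides, so neg: 5*(x^2) = 0.
Step 5. [5*(x^2) = 0] divide by the outer 5 ⇒ div: x^2 = 0.
Step 6. [x^2 = 0] LHS squared, RHS 0 ≥ 0: apply √ (±) ⇒ sqrt: x = 0.

Answer: x ∈ {0}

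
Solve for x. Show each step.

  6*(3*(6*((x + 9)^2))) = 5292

Step 1. [6*(3*(6*((x + 9)^2))) = 5292] 6·(inner) — divide through by 6. So div: 3*(6*((x + 9)^2)) = 882.
Step 2. [3*(6*((x + 9)^2)) = 882] 3 out front; divide by 3 ⇒ div: 6*((x + 9)^2) = 294.
Step 3. [6*((x + 9)^2) = 294] 6·(inner) — divide through by 6 ⇒ div: (x + 9)^2 = 49.
Step 4. [(x + 9)^2 = 49] 49 ≥ 0, LHS is (·)² — take ±√. So sqrt: x + 9 = 7 or -7.
Step 5. [x + 9 = 7 or -7] +9 is outermost — subtract 9 both sides, so sub: x = -2 or -16.

Answer: x ∈ {-16, -2}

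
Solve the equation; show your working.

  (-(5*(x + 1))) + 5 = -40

Step 1. [(-(5*(x + 1))) + 5 = -40] the outer +5 inverts by subtracting 5. So sub: -(5*(x + 1)) = -45.
Step 2. [-(5*(x + 1)) = -45] leading − — multiply by −1, so neg: 5*(x + 1) = 45.
Step 3. [5*(x + 1) = 45] divide by the outer 5, so div: x + 1 = 9.
Step 4. [x + 1 = 9] subtract 1: x sits inside (… + 1). So sub: x = 8.

Answer: x ∈ {8}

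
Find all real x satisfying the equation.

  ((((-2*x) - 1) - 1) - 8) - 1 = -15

Step 1. [((((-2*x) - 1) - 1) - 8) - 1 = -15] add 1: x sits inside (… - 1). So sub: (((-2*x) - 1) - 1) - 8 = -14.
Step 2. [(((-2*x) - 1) - 1) - 8 = -14] peel the -8: add 8 from each side. So sub: ((-2*x) - 1) - 1 = -6.
Step 3. [((-2*x) - 1) - 1 = -6] the outer -1 inverts by adding 1. So sub: (-2*x) - 1 = -5.
Step 4. [(-2*x) - 1 = -5] add 1: x sits inside (… - 1), so sub: -2*x = -4.
Step 5. [-2*x = -4] leading coefficient -2: divide by -2. So div: x = 2.

Answer: x ∈ {2}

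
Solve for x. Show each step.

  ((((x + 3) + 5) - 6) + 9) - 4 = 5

Step 1. [((((x + 3) + 5) - 6) + 9) - 4 = 5] add 4: x sits inside (… - 4). So sub: (((x + 3) + 5) - 6) + 9 = 9.
Step 2. [(((x + 3) + 5) - 6) + 9 = 9] the outer +9 inverts by subtracting 9, so sub: ((x + 3) + 5) - 6 = 0.
Step 3. [((x + 3) + 5) - 6 = 0] add 6: x sits inside (… - 6), so sub: (x + 3) + 5 = 6.
Step 4. [(x + 3) + 5 = 6] the outer +5 inverts by subtracting 5 ⇒ sub: x + 3 = 1.
Step 5. [x + 3 = 1] subtract 3: x sits inside (… + 3) ⇒ sub: x = -2.

Answer: x ∈ {-2}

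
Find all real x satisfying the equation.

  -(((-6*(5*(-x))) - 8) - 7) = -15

Step 1. [-(((-6*(5*(-x))) - 8) - 7) = -15] LHS negated; negate both sides, so neg: ((-6*(5*(-x))) - 8) - 7 = 15.
Step 2. [((-6*(5*(-x))) - 8) - 7 = 15] add 7: x sits inside (… - 7), so sub: (-6*(5*(-x))) - 8 = 22.
Step 3. [(-6*(5*(-x))) - 8 = 22] 8 comes off first (add 8) ⇒ sub: -6*(5*(-x)) = 30.
Step 4. [-6*(5*(-x)) = 30] -6 out front; divide by -6 ⇒ div: 5*(-x) = -5.
Step 5. [5*(-x) = -5] LHS = 5·(…); ÷5 both sides. So div: -x = -1.
Step 6. [-x = -1] flip signs both sides ⇒ neg: x = 1.

Answer: x ∈ {1}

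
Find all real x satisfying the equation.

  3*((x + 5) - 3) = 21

Step 1. [3*((x + 5) - 3) = 21] LHS = 3·(…); ÷3 both sides. So div: (x + 5) - 3 = 7.
Step 2. [(x + 5) - 3 = 7] 3 comes off first (add 3). So sub: x + 5 = 10.
Step 3. [x + 5 = 10] the outer +5 inverts by subtracting 5 ⇒ sub: x = 5.

Answer: x ∈ {5}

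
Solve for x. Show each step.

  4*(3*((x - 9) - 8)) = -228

Step 1. [4*(3*((x - 9) - 8)) = -228] LHS = 4·(…); ÷4 both sides. So div: 3*((x - 9) - 8) = -57.
Step 2. [3*((x - 9) - 8) = -57] LHS = 3·(…); ÷3 both sides. So div: (x - 9) - 8 = -19.
Step 3. [(x - 9) - 8 = -19] 8 comes off first (add 8). So sub: x - 9 = -11.
Step 4. [x - 9 = -11] add 9: x sits inside (… - 9), so sub: x = -2.

Answer: x ∈ {-2}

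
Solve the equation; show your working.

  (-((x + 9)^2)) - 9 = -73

Step 1. [(-((x + 9)^2)) - 9 = -73] peel the -9: add 9 from each side ⇒ sub: -((x + 9)^2) = -64.
Step 2. [-((x + 9)^2) = -64] flip signs both sides ⇒ neg: (x + 9)^2 = 64.
Step 3. [(x + 9)^2 = 64] 64 ≥ 0, LHS is (·)² — take ±√. So sqrt: x + 9 = 8 or -8.
Step 4. [x + 9 = 8 or -8] +9 is outermost — subtract 9 both sides. So sub: x = -1 or -17.

Answer: x ∈ {-17, -1}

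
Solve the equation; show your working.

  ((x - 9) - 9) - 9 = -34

Step 1. [((x - 9) - 9) - 9 = -34] peel the -9: add 9 from each side, so sub: (x - 9) - 9 = -25.
Step 2. [(x - 9) - 9 = -25] peel the -9: add 9 from each side ⇒ sub: x - 9 = -16.
Step 3. [x - 9 = -16] 9 comes off first (add 9), so sub: x = -7.

Answer: x ∈ {-7}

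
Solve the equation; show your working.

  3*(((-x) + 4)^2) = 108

Step 1. [3*(((-x) + 4)^2) = 108] 3·(inner) — divide through by 3, so div: ((-x) + 4)^2 = 36.
Step 2. [((-x) + 4)^2 = 36] 36 ≥ 0, LHS is (·)² — take ±√. So sqrt: (-x) + 4 = 6 or -6.
Step 3. [(-x) + 4 = 6 or -6] 4 comes off first (subtract 4), so sub: -x = 2 or -10.
Step 4. [-x = 2 or -10] leading − — multiply by −1 ⇒ neg: x = -2 or 10.

Answer: x ∈ {-2, 10}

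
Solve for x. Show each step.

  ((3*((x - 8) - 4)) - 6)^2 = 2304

Step 1. [((3*((x - 8) - 4)) - 6)^2 = 2304] LHS squared, RHS 2304 ≥ 0: apply √ (±), so sqrt: (3*((x - 8) - 4)) - 6 = 48 or -48.
Step 2. [(3*((x - 8) - 4)) - 6 = 48 or -48] common factor 3 (LHS and 48 or -48) — divide through, so factor: ((x - 8) - 4) - 2 = 16 or -16.
Step 3. [((x - 8) - 4) - 2 = 16 or -16] the outer -2 inverts by adding 2 ⇒ sub: (x - 8) - 4 = 18 or -14.
Step 4. [(x - 8) - 4 = 18 or -14] -4 is outermost — add 4 both sides, so sub: x - 8 = 22 or -10.
Step 5. [x - 8 = 22 or -10] -8 is outermost — add 8 both sides. So sub: x = 30 or -2.

Answer: x ∈ {-2, 30}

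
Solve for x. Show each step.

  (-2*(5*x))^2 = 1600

Step 1. [(-2*(5*x))^2 = 1600] 1600 ≥ 0, LHS is (·)² — take ±√ ⇒ sqrt: -2*(5*x) = 40 or -40.
Step 2. [-2*(5*x) = 40 or -40] -2·(inner) — divide through by -2. So div: 5*x = -20 or 20.
Step 3. [5*x = -20 or 20] LHS = 5·(…); ÷5 both sides ⇒ div: x = -4 or 4.

Answer: x ∈ {-4, 4}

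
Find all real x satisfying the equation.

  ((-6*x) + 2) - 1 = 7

Step 1. [((-6*x) + 2) - 1 = 7] 1 comes off first (add 1) ⇒ sub: (-6*x) + 2 = 8.
Step 2. [(-6*x) + 2 = 8] subtract 2: x sits inside (… + 2). So sub: -6*x = 6.
Step 3. [-6*x = 6] leading coefficient -6: divide by -6 ⇒ div: x = -1.

Answer: x ∈ {-1}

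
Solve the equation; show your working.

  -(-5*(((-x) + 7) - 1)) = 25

Step 1. [-(-5*(((-x) + 7) - 1)) = 25] leading − — multiply by −1, so neg: -5*(((-x) + 7) - 1) = -25.
Step 2. [-5*(((-x) + 7) - 1) = -25] -5 out front; divide by -5, so div: ((-x) + 7) - 1 = 5.
Step 3. [((-x) + 7) - 1 = 5] the outer -1 inverts by adding 1 ⇒ sub: (-x) + 7 = 6.
Step 4. [(-x) + 7 = 6] the outer +7 inverts by subtracting 7, so sub: -x = -1.
Step 5. [-x = -1] flip signs both sides ⇒ neg: x = 1.

Answer: x ∈ {1}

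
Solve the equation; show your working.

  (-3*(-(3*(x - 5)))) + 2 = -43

Step 1. [(-3*(-(3*(x - 5)))) + 2 = -43] +2 is outermost — subtract 2 both sides. So sub: -3*(-(3*(x - 5))) = -45.
Step 2. [-3*(-(3*(x - 5))) = -45] -3·(inner) — divide through by -3. So div: -(3*(x - 5)) = 15.
Step 3. [-(3*(x - 5)) = 15] LHS negated; negate both sides ⇒ neg: 3*(x - 5) = -15.
Step 4. [3*(x - 5) = -15] leading coefficient 3: divide by 3 ⇒ div: x - 5 = -5.
Step 5. [x - 5 = -5] 5 comes off first (add 5), so sub: x = 0.

Answer: x ∈ {0}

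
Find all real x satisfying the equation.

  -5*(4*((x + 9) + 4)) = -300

Step 1. [-5*(4*((x + 9) + 4)) = -300] LHS = -5·(…); ÷-5 both sides, so div: 4*((x + 9) + 4) = 60.
Step 2. [4*((x + 9) + 4) = 60] divide by the outer 4 ⇒ div: (x + 9) + 4 = 15.
Step 3. [(x + 9) + 4 = 15] peel the +4: subtract 4 from each side ⇒ sub: x + 9 = 11.
Step 4. [x + 9 = 11] peel the +9: subtract 9 from each side ⇒ sub: x = 2.

Answer: x ∈ {2}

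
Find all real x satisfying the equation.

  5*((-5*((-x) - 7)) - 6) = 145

Step 1. [5*((-5*((-x) - 7)) - 6) = 145] 5·(inner) — divide through by 5. So div: (-5*((-x) - 7)) - 6 = 29.
Step 2. [(-5*((-x) - 7)) - 6 = 29] 6 comes off first (add 6). So sub: -5*((-x) - 7) = 35.
Step 3. [-5*((-x) - 7) = 35] leading coefficient -5: divide by -5 ⇒ div: (-x) - 7 = -7.
Step 4. [(-x) - 7 = -7] the outer -7 inverts by adding 7 ⇒ sub: -x = 0.
Step 5. [-x = 0] leading − — multiply by −1 ⇒ neg: x = 0.

Answer: x ∈ {0}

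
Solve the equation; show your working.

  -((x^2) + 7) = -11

Step 1. [-((x^2) + 7) = -11] LHS negated; negate both sides ⇒ neg: (x^2) + 7 = 11.
Step 2. [(x^2) + 7 = 11] 7 comes off first (subtract 7) ⇒ sub: x^2 = 4.
Step 3. [x^2 = 4] √ both sides: 4 ≥ 0 gives two branches, so sqrt: x = 2 or -2.

Answer: x ∈ {-2, 2}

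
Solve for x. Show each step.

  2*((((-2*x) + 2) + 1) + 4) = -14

Step 1. [2*((((-2*x) + 2) + 1) + 4) = -14] LHS = 2·(…); ÷2 both sides, so div: (((-2*x) + 2) + 1) + 4 = -7.
Step 2. [(((-2*x) + 2) + 1) + 4 = -7] +4 is outermost — subtract 4 both sides ⇒ sub: ((-2*x) + 2) + 1 = -11.
Step 3. [((-2*x) + 2) + 1 = -11] +1 is outermost — subtract 1 both sides. So sub: (-2*x) + 2 = -12.
Step 4. [(-2*x) + 2 = -12] -2 | LHS and -2 | -12: pull -2 out, so factor: x - 1 = 6.
Step 5. [x - 1 = 6] add 1: x sits inside (… - 1), so sub: x = 7.

Answer: x ∈ {7}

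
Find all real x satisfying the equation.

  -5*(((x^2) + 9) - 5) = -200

Step 1. [-5*(((x^2) + 9) - 5) = -200] divide by the outer -5, so div: ((x^2) + 9) - 5 = 40.
Step 2. [((x^2) + 9) - 5 = 40] -5 is outermost — add 5 both sides, so sub: (x^2) + 9 = 45.
Step 3. [(x^2) + 9 = 45] the outer +9 inverts by subtracting 9. So sub: x^2 = 36.
Step 4. [x^2 = 36] 36 ≥ 0, LHS is (·)² — take ±√, so sqrt: x = 6 or -6.

Answer: x ∈ {-6, 6}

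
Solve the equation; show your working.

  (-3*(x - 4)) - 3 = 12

Step 1. [(-3*(x - 4)) - 3 = 12] add 3: x sits inside (… - 3) ⇒ sub: -3*(x - 4) = 15.
Step 2. [-3*(x - 4) = 15] -3·(inner) — divide through by -3, so div: x - 4 = -5.
Step 3. [x - 4 = -5] the outer -4 inverts by adding 4. So sub: x = -1.

Answer: x ∈ {-1}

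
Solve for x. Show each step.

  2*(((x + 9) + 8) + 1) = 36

Step 1. [2*(((x + 9) + 8) + 1) = 36] leading coefficient 2: divide by 2 ⇒ div: ((x + 9) + 8) + 1 = 18.
Step 2. [((x + 9) + 8) + 1 = 18] peel the +1: subtract 1 from each side. So sub: (x + 9) + 8 = 17.
Step 3. [(x + 9) + 8 = 17] peel the +8: subtract 8 from each side. So sub: x + 9 = 9.
Step 4. [x + 9 = 9] 9 comes off first (subtract 9) ⇒ sub: x = 0.

Answer: x ∈ {0}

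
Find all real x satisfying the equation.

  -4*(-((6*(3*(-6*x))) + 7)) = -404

Step 1. [-4*(-((6*(3*(-6*x))) + 7)) = -404] -4 out front; divide by -4, so div: -((6*(3*(-6*x))) + 7) = 101.
Step 2. [-((6*(3*(-6*x))) + 7) = 101] flip signs both sides. So neg: (6*(3*(-6*x))) + 7 = -101.
Step 3. [(6*(3*(-6*x))) + 7 = -101] peel the +7: subtract 7 from each side ⇒ sub: 6*(3*(-6*x)) = -108.
Step 4. [6*(3*(-6*x)) = -108] leading coefficient 6: divide by 6 ⇒ div: 3*(-6*x) = -18.
Step 5. [3*(-6*x) = -18] 3 out front; divide by 3. So div: -6*x = -6.
Step 6. [-6*x = -6] leading coefficient -6: divide by -6. So div: x = 1.

Answer: x ∈ {1}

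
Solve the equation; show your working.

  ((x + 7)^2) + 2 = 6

Step 1. [((x + 7)^2) + 2 = 6] subtract 2: x sits inside (… + 2) ⇒ sub: (x + 7)^2 = 4.
Step 2. [(x + 7)^2 = 4] LHS squared, RHS 4 ≥ 0: apply √ (±). So sqrt: x + 7 = 2 or -2.
Step 3. [x + 7 = 2 or -2] the outer +7 inverts by subtracting 7. So sub: x = -5 or -9.

Answer: x ∈ {-9, -5}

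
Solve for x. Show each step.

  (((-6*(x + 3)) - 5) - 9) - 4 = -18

Step 1. [(((-6*(x + 3)) - 5) - 9) - 4 = -18] the outer -4 inverts by adding 4. So sub: ((-6*(x + 3)) - 5) - 9 = -14.
Step 2. [((-6*(x + 3)) - 5) - 9 = -14] 9 comes off first (add 9) ⇒ sub: (-6*(x + 3)) - 5 = -5.
Step 3. [(-6*(x + 3)) - 5 = -5] add 5: x sits inside (… - 5) ⇒ sub: -6*(x + 3) = 0.
Step 4. [-6*(x + 3) = 0] LHS = -6·(…); ÷-6 both sides. So div: x + 3 = 0.
Step 5. [x + 3 = 0] subtract 3: x sits inside (… + 3) ⇒ sub: x = -3.

Answer: x ∈ {-3}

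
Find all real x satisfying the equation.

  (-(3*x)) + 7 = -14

Step 1. [(-(3*x)) + 7 = -14] +7 is outermost — subtract 7 both sides ⇒ sub: -(3*x) = -21.
Step 2. [-(3*x) = -21] flip signs both sides. So neg: 3*x = 21.
Step 3. [3*x = 21] 3 out front; divide by 3, so div: x = 7.

Answer: x ∈ {7}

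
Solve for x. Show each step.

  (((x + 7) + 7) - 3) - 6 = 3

Step 1. [(((x + 7) + 7) - 3) - 6 = 3] -6 is outermost — add 6 both sides ⇒ sub: ((x + 7) + 7) - 3 = 9.
Step 2. [((x + 7) + 7) - 3 = 9] peel the -3: add 3 from each side. So sub: (x + 7) + 7 = 12.
Step 3. [(x + 7) + 7 = 12] peel the +7: subtract 7 from each side, so sub: x + 7 = 5.
Step 4. [x + 7 = 5] peel the +7: subtract 7 from each side, so sub: x = -2.

Answer: x ∈ {-2}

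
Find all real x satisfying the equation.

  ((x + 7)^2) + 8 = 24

Step 1. [((x + 7)^2) + 8 = 24] +8 is outermost — subtract 8 both sides. So sub: (x + 7)^2 = 16.
Step 2. [(x + 7)^2 = 16] LHS squared, RHS 16 ≥ 0: apply √ (±). So sqrt: x + 7 = 4 or -4.
Step 3. [x + 7 = 4 or -4] the outer +7 inverts by subtracting 7. So sub: x = -3 or -11.

Answer: x ∈ {-11, -3}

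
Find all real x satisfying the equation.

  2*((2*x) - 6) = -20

Step 1. [2*((2*x) - 6) = -20] 2·(inner) — divide through by 2. So div: (2*x) - 6 = -10.
Step 2. [(2*x) - 6 = -10] 2 | LHS and 2 | -10: pull 2 out, so factor: x - 3 = -5.
Step 3. [x - 3 = -5] -3 is outermost — add 3 both sides. So sub: x = -2.

Answer: x ∈ {-2}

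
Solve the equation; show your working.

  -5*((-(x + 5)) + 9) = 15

Step 1. [-5*((-(x + 5)) + 9) = 15] -5·(inner) — divide through by -5, so div: (-(x + 5)) + 9 = -3.
Step 2. [(-(x + 5)) + 9 = -3] subtract 9: x sits inside (… + 9). So sub: -(x + 5) = -12.
Step 3. [-(x + 5) = -12] LHS negated; negate both sides, so neg: x + 5 = 12.
Step 4. [x + 5 = 12] subtract 5: x sits inside (… + 5) ⇒ sub: x = 7.

Answer: x ∈ {7}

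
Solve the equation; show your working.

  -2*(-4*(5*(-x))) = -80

Step 1. [-2*(-4*(5*(-x))) = -80] leading coefficient -2: divide by -2, so div: -4*(5*(-x)) = 40.
Step 2. [-4*(5*(-x)) = 40] divide by the outer -4, so div: 5*(-x) = -10.
Step 3. [5*(-x) = -10] LHS = 5·(…); ÷5 both sides. So div: -x = -2.
Step 4. [-x = -2] flip signs both sides, so neg: x = 2.

Answer: x ∈ {2}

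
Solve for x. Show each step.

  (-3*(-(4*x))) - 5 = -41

Step 1. [(-3*(-(4*x))) - 5 = -41] peel the -5: add 5 from each side. So sub: -3*(-(4*x)) = -36.
Step 2. [-3*(-(4*x)) = -36] leading coefficient -3: divide by -3. So div: -(4*x) = 12.
Step 3. [-(4*x) = 12] LHS negated; negate both sides. So neg: 4*x = -12.
Step 4. [4*x = -12] leading coefficient 4: divide by 4. So div: x = -3.

Answer: x ∈ {-3}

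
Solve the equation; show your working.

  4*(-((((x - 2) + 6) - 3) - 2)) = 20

Step 1. [4*(-((((x - 2) + 6) - 3) - 2)) = 20] 4·(inner) — divide through by 4, so div: -((((x - 2) + 6) - 3) - 2) = 5.
Step 2. [-((((x - 2) + 6) - 3) - 2) = 5] flip signs both sides, so neg: (((x - 2) + 6) - 3) - 2 = -5.
Step 3. [(((x - 2) + 6) - 3) - 2 = -5] -2 is outermost — add 2 both sides ⇒ sub: ((x - 2) + 6) - 3 = -3.
Step 4. [((x - 2) + 6) - 3 = -3] add 3: x sits inside (… - 3) ⇒ sub: (x - 2) + 6 = 0.
Step 5. [(x - 2) + 6 = 0] +6 is outermost — subtract 6 both sides ⇒ sub: x - 2 = -6.
Step 6. [x - 2 = -6] add 2: x sits inside (… - 2), so sub: x = -4.

Answer: x ∈ {-4}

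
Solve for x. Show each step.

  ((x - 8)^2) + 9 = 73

Step 1. [((x - 8)^2) + 9 = 73] +9 is outermost — subtract 9 both sides. So sub: (x - 8)^2 = 64.
Step 2. [(x - 8)^2 = 64] LHS squared, RHS 64 ≥ 0: apply √ (±), so sqrt: x - 8 = 8 or -8.
Step 3. [x - 8 = 8 or -8] the outer -8 inverts by adding 8. So sub: x = 16 or 0.

Answer: x ∈ {0, 16}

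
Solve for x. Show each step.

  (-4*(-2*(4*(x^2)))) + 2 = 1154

Step 1. [(-4*(-2*(4*(x^2)))) + 2 = 1154] the outer +2 inverts by subtracting 2. So sub: -4*(-2*(4*(x^2))) = 1152.
Step 2. [-4*(-2*(4*(x^2))) = 1152] -4·(inner) — divide through by -4, so div: -2*(4*(x^2)) = -288.
Step 3. [-2*(4*(x^2)) = -288] -2 out front; divide by -2, so div: 4*(x^2) = 144.
Step 4. [4*(x^2) = 144] 4·(inner) — divide through by 4, so div: x^2 = 36.
Step 5. [x^2 = 36] 36 ≥ 0, LHS is (·)² — take ±√, so sqrt: x = 6 or -6.

Answer: x ∈ {-6, 6}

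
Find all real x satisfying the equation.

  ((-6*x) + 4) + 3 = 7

Step 1. [((-6*x) + 4) + 3 = 7] peel the +3: subtract 3 from each side. So sub: (-6*x) + 4 = 4.
Step 2. [(-6*x) + 4 = 4] 4 comes off first (subtract 4), so sub: -6*x = 0.
Step 3. [-6*x = 0] divide by the outer -6. So div: x = 0.

Answer: x ∈ {0}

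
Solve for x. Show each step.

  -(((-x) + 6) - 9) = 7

Step 1. [-(((-x) + 6) - 9) = 7] leading − — multiply by −1 ⇒ neg: ((-x) + 6) - 9 = -7.
Step 2. [((-x) + 6) - 9 = -7] -9 is outermost — add 9 both sides, so sub: (-x) + 6 = 2.
Step 3. [(-x) + 6 = 2] peel the +6: subtract 6 from each side ⇒ sub: -x = -4.
Step 4. [-x = -4] flip signs both sides, so neg: x = 4.

Answer: x ∈ {4}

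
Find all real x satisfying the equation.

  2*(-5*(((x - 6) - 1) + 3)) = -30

Step 1. [2*(-5*(((x - 6) - 1) + 3)) = -30] 2·(inner) — divide through by 2, so div: -5*(((x - 6) - 1) + 3) = -15.
Step 2. [-5*(((x - 6) - 1) + 3) = -15] -5 out front; divide by -5, so div: ((x - 6) - 1) + 3 = 3.
Step 3. [((x - 6) - 1) + 3 = 3] 3 comes off first (subtract 3). So sub: (x - 6) - 1 = 0.
Step 4. [(x - 6) - 1 = 0] 1 comes off first (add 1) ⇒ sub: x - 6 = 1.
Step 5. [x - 6 = 1] add 6: x sits inside (… - 6). So sub: x = 7.

Answer: x ∈ {7}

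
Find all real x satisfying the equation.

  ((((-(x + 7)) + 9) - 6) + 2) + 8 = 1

Step 1. [((((-(x + 7)) + 9) - 6) + 2) + 8 = 1] subtract 8: x sits inside (… + 8). So sub: (((-(x + 7)) + 9) - 6) + 2 = -7.
Step 2. [(((-(x + 7)) + 9) - 6) + 2 = -7] subtract 2: x sits inside (… + 2), so sub: ((-(x + 7)) + 9) - 6 = -9.
Step 3. [((-(x + 7)) + 9) - 6 = -9] 6 comes off first (add 6), so sub: (-(x + 7)) + 9 = -3.
Step 4. [(-(x + 7)) + 9 = -3] peel the +9: subtract 9 from each side, so sub: -(x + 7) = -12.
Step 5. [-(x + 7) = -12] LHS negated; negate both sides, so neg: x + 7 = 12.
Step 6. [x + 7 = 12] subtract 7: x sits inside (… + 7) ⇒ sub: x = 5.

Answer: x ∈ {5}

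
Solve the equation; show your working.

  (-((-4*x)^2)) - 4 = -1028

Step 1. [(-((-4*x)^2)) - 4 = -1028] the outer -4 inverts by adding 4 ⇒ sub: -((-4*x)^2) = -1024.
Step 2. [-((-4*x)^2) = -1024] leading − — multiply by −1, so neg: (-4*x)^2 = 1024.
Step 3. [(-4*x)^2 = 1024] √ both sides: 1024 ≥ 0 gives two branches ⇒ sqrt: -4*x = 32 or -32.
Step 4. [-4*x = 32 or -32] LHS = -4·(…); ÷-4 both sides. So div: x = -8 or 8.

Answer: x ∈ {-8, 8}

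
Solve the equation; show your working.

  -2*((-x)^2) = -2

Step 1. [-2*((-x)^2) = -2] leading coefficient -2: divide by -2 ⇒ div: (-x)^2 = 1.
Step 2. [(-x)^2 = 1] LHS squared, RHS 1 ≥ 0: apply √ (±). So sqrt: -x = 1 or -1.
Step 3. [-x = 1 or -1] flip signs both sides. So neg: x = -1 or 1.

Answer: x ∈ {-1, 1}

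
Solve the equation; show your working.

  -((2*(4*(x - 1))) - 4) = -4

Step 1. [-((2*(4*(x - 1))) - 4) = -4] LHS negated; negate both sides, so neg: (2*(4*(x - 1))) - 4 = 4.
Step 2. [(2*(4*(x - 1))) - 4 = 4] 2 divides every term; factor it out. So factor: (4*(x - 1)) - 2 = 2.
Step 3. [(4*(x - 1)) - 2 = 2] 2 comes off first (add 2), so sub: 4*(x - 1) = 4.
Step 4. [4*(x - 1) = 4] 4 out front; divide by 4. So div: x - 1 = 1.
Step 5. [x - 1 = 1] 1 comes off first (add 1). So sub: x = 2.

Answer: x ∈ {2}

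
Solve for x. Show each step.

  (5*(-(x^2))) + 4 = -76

Step 1. [(5*(-(x^2))) + 4 = -76] 4 comes off first (subtract 4) ⇒ sub: 5*(-(x^2)) = -80.
Step 2. [5*(-(x^2)) = -80] leading coefficient 5: divide by 5. So div: -(x^2) = -16.
Step 3. [-(x^2) = -16] flip signs both sides, so neg: x^2 = 16.
Step 4. [x^2 = 16] √ both sides: 16 ≥ 0 gives two branches. So sqrt: x = 4 or -4.

Answer: x ∈ {-4, 4}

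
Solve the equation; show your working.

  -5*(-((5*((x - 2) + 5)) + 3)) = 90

Step 1. [-5*(-((5*((x - 2) + 5)) + 3)) = 90] divide by the outer -5. So div: -((5*((x - 2) + 5)) + 3) = -18.
Step 2. [-((5*((x - 2) + 5)) + 3) = -18] LHS negated; negate both sides ⇒ neg: (5*((x - 2) + 5)) + 3 = 18.
Step 3. [(5*((x - 2) + 5)) + 3 = 18] +3 is outermost — subtract 3 both sides, so sub: 5*((x - 2) + 5) = 15.
Step 4. [5*((x - 2) + 5) = 15] 5·(inner) — divide through by 5, so div: (x - 2) + 5 = 3.
Step 5. [(x - 2) + 5 = 3] peel the +5: subtract 5 from each side ⇒ sub: x - 2 = -2.
Step 6. [x - 2 = -2] peel the -2: add 2 from each side. So sub: x = 0.

Answer: x ∈ {0}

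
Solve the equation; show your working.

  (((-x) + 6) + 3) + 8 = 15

Step 1. [(((-x) + 6) + 3) + 8 = 15] +8 is outermost — subtract 8 both sides, so sub: ((-x) + 6) + 3 = 7.
Step 2. [((-x) + 6) + 3 = 7] +3 is outermost — subtract 3 both sides ⇒ sub: (-x) + 6 = 4.
Step 3. [(-x) + 6 = 4] 6 comes off first (subtract 6). So sub: -x = -2.
Step 4. [-x = -2] flip signs both sides. So neg: x = 2.

Answer: x ∈ {2}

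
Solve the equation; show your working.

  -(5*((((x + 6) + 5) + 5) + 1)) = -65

Step 1. [-(5*((((x + 6) + 5) + 5) + 1)) = -65] flip signs both sides, so neg: 5*((((x + 6) + 5) + 5) + 1) = 65.
Step 2. [5*((((x + 6) + 5) + 5) + 1) = 65] 5·(inner) — divide through by 5, so div: (((x + 6) + 5) + 5) + 1 = 13.
Step 3. [(((x + 6) + 5) + 5) + 1 = 13] subtract 1: x sits inside (… + 1), so sub: ((x + 6) + 5) + 5 = 12.
Step 4. [((x + 6) + 5) + 5 = 12] +5 is outermost — subtract 5 both sides ⇒ sub: (x + 6) + 5 = 7.
Step 5. [(x + 6) + 5 = 7] subtract 5: x sits inside (… + 5). So sub: x + 6 = 2.
Step 6. [x + 6 = 2] +6 is outermost — subtract 6 both sides. So sub: x = -4.

Answer: x ∈ {-4}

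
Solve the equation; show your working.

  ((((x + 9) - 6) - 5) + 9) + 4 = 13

Step 1. [((((x + 9) - 6) - 5) + 9) + 4 = 13] subtract 4: x sits inside (… + 4), so sub: (((x + 9) - 6) - 5) + 9 = 9.
Step 2. [(((x + 9) - 6) - 5) + 9 = 9] peel the +9: subtract 9 from each side ⇒ sub: ((x + 9) - 6) - 5 = 0.
Step 3. [((x + 9) - 6) - 5 = 0] add 5: x sits inside (… - 5), so sub: (x + 9) - 6 = 5.
Step 4. [(x + 9) - 6 = 5] the outer -6 inverts by adding 6, so sub: x + 9 = 11.
Step 5. [x + 9 = 11] peel the +9: subtract 9 from each side, so sub: x = 2.

Answer: x ∈ {2}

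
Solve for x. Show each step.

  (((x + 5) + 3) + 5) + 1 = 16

Step 1. [(((x + 5) + 3) + 5) + 1 = 16] 1 comes off first (subtract 1). So sub: ((x + 5) + 3) + 5 = 15.
Step 2. [((x + 5) + 3) + 5 = 15] peel the +5: subtract 5 from each side. So sub: (x + 5) + 3 = 10.
Step 3. [(x + 5) + 3 = 10] subtract 3: x sits inside (… + 3) ⇒ sub: x + 5 = 7.
Step 4. [x + 5 = 7] subtract 5: x sits inside (… + 5). So sub: x = 2.

Answer: x ∈ {2}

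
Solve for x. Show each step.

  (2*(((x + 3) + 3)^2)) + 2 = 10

Step 1. [(2*(((x + 3) + 3)^2)) + 2 = 10] common factor 2 (LHS and 10) — divide through ⇒ factor: (((x + 3) + 3)^2) + 1 = 5.
Step 2. [(((x + 3) + 3)^2) + 1 = 5] subtract 1: x sits inside (… + 1) ⇒ sub: ((x + 3) + 3)^2 = 4.
Step 3. [((x + 3) + 3)^2 = 4] LHS squared, RHS 4 ≥ 0: apply √ (±). So sqrt: (x + 3) + 3 = 2 or -2.
Step 4. [(x + 3) + 3 = 2 or -2] 3 comes off first (subtract 3), so sub: x + 3 = -1 or -5.
Step 5. [x + 3 = -1 or -5] 3 comes off first (subtract 3) ⇒ sub: x = -4 or -8.

Answer: x ∈ {-8, -4}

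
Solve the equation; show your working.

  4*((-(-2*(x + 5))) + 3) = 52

Step 1. [4*((-(-2*(x + 5))) + 3) = 52] 4 out front; divide by 4. So div: (-(-2*(x + 5))) + 3 = 13.
Step 2. [(-(-2*(x + 5))) + 3 = 13] subtract 3: x sits inside (… + 3) ⇒ sub: -(-2*(x + 5)) = 10.
Step 3. [-(-2*(x + 5)) = 10] flip signs both sides, so neg: -2*(x + 5) = -10.
Step 4. [-2*(x + 5) = -10] -2·(inner) — divide through by -2 ⇒ div: x + 5 = 5.
Step 5. [x + 5 = 5] 5 comes off first (subtract 5). So sub: x = 0.

Answer: x ∈ {0}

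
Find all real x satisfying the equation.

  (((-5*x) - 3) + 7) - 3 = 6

Step 1. [(((-5*x) - 3) + 7) - 3 = 6] 3 comes off first (add 3), so sub: ((-5*x) - 3) + 7 = 9.
Step 2. [((-5*x) - 3) + 7 = 9] +7 is outermost — subtract 7 both sides, so sub: (-5*x) - 3 = 2.
Step 3. [(-5*x) - 3 = 2] peel the -3: add 3 from each side, so sub: -5*x = 5.
Step 4. [-5*x = 5] -5·(inner) — divide through by -5 ⇒ div: x = -1.

Answer: x ∈ {-1}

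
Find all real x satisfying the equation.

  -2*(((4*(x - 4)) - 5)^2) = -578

Step 1. [-2*(((4*(x - 4)) - 5)^2) = -578] -2·(inner) — divide through by -2. So div: ((4*(x - 4)) - 5)^2 = 289.
Step 2. [((4*(x - 4)) - 5)^2 = 289] LHS squared, RHS 289 ≥ 0: apply √ (±). So sqrt: (4*(x - 4)) - 5 = 17 or -17.
Step 3. [(4*(x - 4)) - 5 = 17 or -17] peel the -5: add 5 from each side, so sub: 4*(x - 4) = 22 or -12.
Step 4. [4*(x - 4) = 22 or -12] LHS = 4·(…); ÷4 both sides ⇒ div: x - 4 = 11/2 or -3.
Step 5. [x - 4 = 11/2 or -3] add 4: x sits inside (… - 4) ⇒ sub: x = 19/2 or 1.

Answer: x ∈ {1, 19/2}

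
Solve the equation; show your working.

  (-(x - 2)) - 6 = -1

Step 1. [(-(x - 2)) - 6 = -1] 6 comes off first (add 6) ⇒ sub: -(x - 2) = 5.
Step 2. [-(x - 2) = 5] leading − — multiply by −1 ⇒ neg: x - 2 = -5.
Step 3. [x - 2 = -5] -2 is outermost — add 2 both sides, so sub: x = -3.

Answer: x ∈ {-3}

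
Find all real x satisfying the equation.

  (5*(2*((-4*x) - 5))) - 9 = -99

Step 1. [(5*(2*((-4*x) - 5))) - 9 = -99] -9 is outermost — add 9 both sides, so sub: 5*(2*((-4*x) - 5)) = -90.
Step 2. [5*(2*((-4*x) - 5)) = -90] 5 out front; divide by 5, so div: 2*((-4*x) - 5) = -18.
Step 3. [2*((-4*x) - 5) = -18] LHS = 2·(…); ÷2 both sides, so div: (-4*x) - 5 = -9.
Step 4. [(-4*x) - 5 = -9] add 5: x sits inside (… - 5), so sub: -4*x = -4.
Step 5. [-4*x = -4] LHS = -4·(…); ÷-4 both sides. So div: x = 1.

Answer: x ∈ {1}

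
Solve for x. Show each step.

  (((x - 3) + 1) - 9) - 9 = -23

Step 1. [(((x - 3) + 1) - 9) - 9 = -23] add 9: x sits inside (… - 9). So sub: ((x - 3) + 1) - 9 = -14.
Step 2. [((x - 3) + 1) - 9 = -14] 9 comes off first (add 9) ⇒ sub: (x - 3) + 1 = -5.
Step 3. [(x - 3) + 1 = -5] 1 comes off first (subtract 1), so sub: x - 3 = -6.
Step 4. [x - 3 = -6] peel the -3: add 3 from each side, so sub: x = -3.

Answer: x ∈ {-3}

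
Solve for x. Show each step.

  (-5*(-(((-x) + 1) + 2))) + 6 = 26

Step 1. [(-5*(-(((-x) + 1) + 2))) + 6 = 26] subtract 6: x sits inside (… + 6), so sub: -5*(-(((-x) + 1) + 2)) = 20.
Step 2. [-5*(-(((-x) + 1) + 2)) = 20] leading coefficient -5: divide by -5 ⇒ div: -(((-x) + 1) + 2) = -4.
Step 3. [-(((-x) + 1) + 2) = -4] flip signs both sides. So neg: ((-x) + 1) + 2 = 4.
Step 4. [((-x) + 1) + 2 = 4] +2 is outermost — subtract 2 both sides, so sub: (-x) + 1 = 2.
Step 5. [(-x) + 1 = 2] the outer +1 inverts by subtracting 1. So sub: -x = 1.
Step 6. [-x = 1] flip signs both sides ⇒ neg: x = -1.

Answer: x ∈ {-1}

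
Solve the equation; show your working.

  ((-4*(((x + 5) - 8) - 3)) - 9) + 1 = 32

Step 1. [((-4*(((x + 5) - 8) - 3)) - 9) + 1 = 32] peel the +1: subtract 1 from each side, so sub: (-4*(((x + 5) - 8) - 3)) - 9 = 31.
Step 2. [(-4*(((x + 5) - 8) - 3)) - 9 = 31] the outer -9 inverts by adding 9 ⇒ sub: -4*(((x + 5) - 8) - 3) = 40.
Step 3. [-4*(((x + 5) - 8) - 3) = 40] LHS = -4·(…); ÷-4 both sides. So div: ((x + 5) - 8) - 3 = -10.
Step 4. [((x + 5) - 8) - 3 = -10] add 3: x sits inside (… - 3) ⇒ sub: (x + 5) - 8 = -7.
Step 5. [(x + 5) - 8 = -7] the outer -8 inverts by adding 8. So sub: x + 5 = 1.
Step 6. [x + 5 = 1] peel the +5: subtract 5 from each side, so sub: x = -4.

Answer: x ∈ {-4}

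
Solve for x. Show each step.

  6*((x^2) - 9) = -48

Step 1. [6*((x^2) - 9) = -48] LHS = 6·(…); ÷6 both sides. So div: (x^2) - 9 = -8.
Step 2. [(x^2) - 9 = -8] 9 comes off first (add 9), so sub: x^2 = 1.
Step 3. [x^2 = 1] √ both sides: 1 ≥ 0 gives two branches. So sqrt: x = 1 or -1.

Answer: x ∈ {-1, 1}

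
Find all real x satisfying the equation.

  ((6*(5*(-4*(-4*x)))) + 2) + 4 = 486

Step 1. [((6*(5*(-4*(-4*x)))) + 2) + 4 = 486] +4 is outermost — subtract 4 both sides. So sub: (6*(5*(-4*(-4*x)))) + 2 = 482.
Step 2. [(6*(5*(-4*(-4*x)))) + 2 = 482] +2 is outermost — subtract 2 both sides. So sub: 6*(5*(-4*(-4*x))) = 480.
Step 3. [6*(5*(-4*(-4*x))) = 480] divide by the outer 6. So div: 5*(-4*(-4*x)) = 80.
Step 4. [5*(-4*(-4*x)) = 80] 5 out front; divide by 5, so div: -4*(-4*x) = 16.
Step 5. [-4*(-4*x) = 16] divide by the outer -4 ⇒ div: -4*x = -4.
Step 6. [-4*x = -4] LHS = -4·(…); ÷-4 both sides, so div: x = 1.

Answer: x ∈ {1}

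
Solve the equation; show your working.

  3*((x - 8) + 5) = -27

Step 1. [3*((x - 8) + 5) = -27] 3·(inner) — divide through by 3, so div: (x - 8) + 5 = -9.
Step 2. [(x - 8) + 5 = -9] subtract 5: x sits inside (… + 5). So sub: x - 8 = -14.
Step 3. [x - 8 = -14] peel the -8: add 8 from each side, so sub: x = -6.

Answer: x ∈ {-6}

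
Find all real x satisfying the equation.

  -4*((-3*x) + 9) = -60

Step 1. [-4*((-3*x) + 9) = -60] leading coefficient -4: divide by -4, so div: (-3*x) + 9 = 15.
Step 2. [(-3*x) + 9 = 15] 9 comes off first (subtract 9), so sub: -3*x = 6.
Step 3. [-3*x = 6] divide by the outer -3, so div: x = -2.

Answer: x ∈ {-2}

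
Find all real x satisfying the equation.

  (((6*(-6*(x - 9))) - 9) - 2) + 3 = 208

Step 1. [(((6*(-6*(x - 9))) - 9) - 2) + 3 = 208] peel the +3: subtract 3 from each side. So sub: ((6*(-6*(x - 9))) - 9) - 2 = 205.
Step 2. [((6*(-6*(x - 9))) - 9) - 2 = 205] the outer -2 inverts by adding 2, so sub: (6*(-6*(x - 9))) - 9 = 207.
Step 3. [(6*(-6*(x - 9))) - 9 = 207] peel the -9: add 9 from each side, so sub: 6*(-6*(x - 9)) = 216.
Step 4. [6*(-6*(x - 9)) = 216] 6·(inner) — divide through by 6. So div: -6*(x - 9) = 36.
Step 5. [-6*(x - 9) = 36] -6·(inner) — divide through by -6, so div: x - 9 = -6.
Step 6. [x - 9 = -6] add 9: x sits inside (… - 9). So sub: x = 3.

Answer: x ∈ {3}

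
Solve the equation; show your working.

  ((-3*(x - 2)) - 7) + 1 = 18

Step 1. [((-3*(x - 2)) - 7) + 1 = 18] subtract 1: x sits inside (… + 1). So sub: (-3*(x - 2)) - 7 = 17.
Step 2. [(-3*(x - 2)) - 7 = 17] -7 is outermost — add 7 both sides, so sub: -3*(x - 2) = 24.
Step 3. [-3*(x - 2) = 24] -3·(inner) — divide through by -3, so div: x - 2 = -8.
Step 4. [x - 2 = -8] the outer -2 inverts by adding 2 ⇒ sub: x = -6.

Answer: x ∈ {-6}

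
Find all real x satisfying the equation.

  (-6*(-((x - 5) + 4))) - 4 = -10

Step 1. [(-6*(-((x - 5) + 4))) - 4 = -10] add 4: x sits inside (… - 4), so sub: -6*(-((x - 5) + 4)) = -6.
Step 2. [-6*(-((x - 5) + 4)) = -6] LHS = -6·(…); ÷-6 both sides ⇒ div: -((x - 5) + 4) = 1.
Step 3. [-((x - 5) + 4) = 1] flip signs both sides, so neg: (x - 5) + 4 = -1.
Step 4. [(x - 5) + 4 = -1] +4 is outermost — subtract 4 both sides ⇒ sub: x - 5 = -5.
Step 5. [x - 5 = -5] 5 comes off first (add 5), so sub: x = 0.

Answer: x ∈ {0}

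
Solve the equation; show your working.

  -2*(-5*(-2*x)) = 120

Step 1. [-2*(-5*(-2*x)) = 120] LHS = -2·(…); ÷-2 both sides ⇒ div: -5*(-2*x) = -60.
Step 2. [-5*(-2*x) = -60] -5·(inner) — divide through by -5, so div: -2*x = 12.
Step 3. [-2*x = 12] -2·(inner) — divide through by -2 ⇒ div: x = -6.

Answer: x ∈ {-6}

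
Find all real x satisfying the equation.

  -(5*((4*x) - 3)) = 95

Step 1. [-(5*((4*x) - 3)) = 95] LHS negated; negate both sides, so neg: 5*((4*x) - 3) = -95.
Step 2. [5*((4*x) - 3) = -95] 5 out front; divide by 5, so div: (4*x) - 3 = -19.
Step 3. [(4*x) - 3 = -19] 3 comes off first (add 3). So sub: 4*x = -16.
Step 4. [4*x = -16] divide by the outer 4, so div: x = -4.

Answer: x ∈ {-4}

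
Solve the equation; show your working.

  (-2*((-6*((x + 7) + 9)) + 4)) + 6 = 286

Step 1. [(-2*((-6*((x + 7) + 9)) + 4)) + 6 = 286] -2 divides every term; factor it out. So factor: ((-6*((x + 7) + 9)) + 4) - 3 = -143.
Step 2. [((-6*((x + 7) + 9)) + 4) - 3 = -143] -3 is outermost — add 3 both sides. So sub: (-6*((x + 7) + 9)) + 4 = -140.
Step 3. [(-6*((x + 7) + 9)) + 4 = -140] the outer +4 inverts by subtracting 4. So sub: -6*((x + 7) + 9) = -144.
Step 4. [-6*((x + 7) + 9) = -144] -6·(inner) — divide through by -6 ⇒ div: (x + 7) + 9 = 24.
Step 5. [(x + 7) + 9 = 24] peel the +9: subtract 9 from each side ⇒ sub: x + 7 = 15.
Step 6. [x + 7 = 15] +7 is outermost — subtract 7 both sides, so sub: x = 8.

Answer: x ∈ {8}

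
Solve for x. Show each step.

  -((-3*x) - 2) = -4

Step 1. [-((-3*x) - 2) = -4] leading − — multiply by −1. So neg: (-3*x) - 2 = 4.
Step 2. [(-3*x) - 2 = 4] peel the -2: add 2 from each side. So sub: -3*x = 6.
Step 3. [-3*x = 6] divide by the outer -3. So div: x = -2.

Answer: x ∈ {-2}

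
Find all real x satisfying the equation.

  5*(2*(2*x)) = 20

Step 1. [5*(2*(2*x)) = 20] LHS = 5·(…); ÷5 both sides. So div: 2*(2*x) = 4.
Step 2. [2*(2*x) = 4] LHS = 2·(…); ÷2 both sides, so div: 2*x = 2.
Step 3. [2*x = 2] 2·(inner) — divide through by 2, so div: x = 1.

Answer: x ∈ {1}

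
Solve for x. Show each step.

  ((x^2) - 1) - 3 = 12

Step 1. [((x^2) - 1) - 3 = 12] -3 is outermost — add 3 both sides ⇒ sub: (x^2) - 1 = 15.
Step 2. [(x^2) - 1 = 15] 1 comes off first (add 1) ⇒ sub: x^2 = 16.
Step 3. [x^2 = 16] √ both sides: 16 ≥ 0 gives two branches ⇒ sqrt: x = 4 or -4.

Answer: x ∈ {-4, 4}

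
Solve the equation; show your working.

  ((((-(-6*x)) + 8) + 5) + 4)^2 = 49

Step 1. [((((-(-6*x)) + 8) + 5) + 4)^2 = 49] 49 ≥ 0, LHS is (·)² — take ±√. So sqrt: (((-(-6*x)) + 8) + 5) + 4 = 7 or -7.
Step 2. [(((-(-6*x)) + 8) + 5) + 4 = 7 or -7] peel the +4: subtract 4 from each side, so sub: ((-(-6*x)) + 8) + 5 = 3 or -11.
Step 3. [((-(-6*x)) + 8) + 5 = 3 or -11] 5 comes off first (subtract 5), so sub: (-(-6*x)) + 8 = -2 or -16.
Step 4. [(-(-6*x)) + 8 = -2 or -16] +8 is outermost — subtract 8 both sides ⇒ sub: -(-6*x) = -10 or -24.
Step 5. [-(-6*x) = -10 or -24] flip signs both sides, so neg: -6*x = 10 or 24.
Step 6. [-6*x = 10 or 24] LHS = -6·(…); ÷-6 both sides, so div: x = -5/3 or -4.

Answer: x ∈ {-4, -5/3}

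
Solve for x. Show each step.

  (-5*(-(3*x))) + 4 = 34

Step 1. [(-5*(-(3*x))) + 4 = 34] subtract 4: x sits inside (… + 4). So sub: -5*(-(3*x)) = 30.
Step 2. [-5*(-(3*x)) = 30] -5 out front; divide by -5. So div: -(3*x) = -6.
Step 3. [-(3*x) = -6] flip signs both sides, so neg: 3*x = 6.
Step 4. [3*x = 6] 3 out front; divide by 3 ⇒ div: x = 2.

Answer: x ∈ {2}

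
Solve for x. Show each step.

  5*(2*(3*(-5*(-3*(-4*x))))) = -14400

Step 1. [5*(2*(3*(-5*(-3*(-4*x))))) = -14400] divide by the outer 5, so div: 2*(3*(-5*(-3*(-4*x)))) = -2880.
Step 2. [2*(3*(-5*(-3*(-4*x)))) = -2880] 2 out front; divide by 2, so div: 3*(-5*(-3*(-4*x))) = -1440.
Step 3. [3*(-5*(-3*(-4*x))) = -1440] leading coefficient 3: divide by 3. So div: -5*(-3*(-4*x)) = -480.
Step 4. [-5*(-3*(-4*x)) = -480] -5·(inner) — divide through by -5, so div: -3*(-4*x) = 96.
Step 5. [-3*(-4*x) = 96] leading coefficient -3: divide by -3 ⇒ div: -4*x = -32.
Step 6. [-4*x = -32] -4 out front; divide by -4. So div: x = 8.

Answer: x ∈ {8}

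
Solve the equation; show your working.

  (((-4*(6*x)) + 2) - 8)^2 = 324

Step 1. [(((-4*(6*x)) + 2) - 8)^2 = 324] 324 ≥ 0, LHS is (·)² — take ±√. So sqrt: ((-4*(6*x)) + 2) - 8 = 18 or -18.
Step 2. [((-4*(6*x)) + 2) - 8 = 18 or -18] -8 is outermost — add 8 both sides ⇒ sub: (-4*(6*x)) + 2 = 26 or -10.
Step 3. [(-4*(6*x)) + 2 = 26 or -10] 2 comes off first (subtract 2). So sub: -4*(6*x) = 24 or -12.
Step 4. [-4*(6*x) = 24 or -12] leading coefficient -4: divide by -4, so div: 6*x = -6 or 3.
Step 5. [6*x = -6 or 3] 6 out front; divide by 6, so div: x = -1 or 1/2.

Answer: x ∈ {-1, 1/2}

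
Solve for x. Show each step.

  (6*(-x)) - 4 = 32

Step 1. [(6*(-x)) - 4 = 32] 4 comes off first (add 4) ⇒ sub: 6*(-x) = 36.
Step 2. [6*(-x) = 36] leading coefficient 6: divide by 6, so div: -x = 6.
Step 3. [-x = 6] LHS negated; negate both sides, so neg: x = -6.

Answer: x ∈ {-6}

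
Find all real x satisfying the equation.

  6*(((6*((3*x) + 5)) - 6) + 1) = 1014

Step 1. [6*(((6*((3*x) + 5)) - 6) + 1) = 1014] 6 out front; divide by 6, so div: ((6*((3*x) + 5)) - 6) + 1 = 169.
Step 2. [((6*((3*x) + 5)) - 6) + 1 = 169] subtract 1: x sits inside (… + 1), so sub: (6*((3*x) + 5)) - 6 = 168.
Step 3. [(6*((3*x) + 5)) - 6 = 168] common factor 6 (LHS and 168) — divide through. So factor: ((3*x) + 5) - 1 = 28.
Step 4. [((3*x) + 5) - 1 = 28] 1 comes off first (add 1), so sub: (3*x) + 5 = 29.
Step 5. [(3*x) + 5 = 29] +5 is outermost — subtract 5 both sides, so sub: 3*x = 24.
Step 6. [3*x = 24] divide by the outer 3. So div: x = 8.

Answer: x ∈ {8}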